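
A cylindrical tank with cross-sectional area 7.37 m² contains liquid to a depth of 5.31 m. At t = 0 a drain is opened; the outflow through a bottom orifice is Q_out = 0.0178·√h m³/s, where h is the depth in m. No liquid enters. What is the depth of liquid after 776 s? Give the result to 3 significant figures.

1.87 m

With no inflow, A dh/dt = −0.0178 √h.
This is separable: 2 d(√h)/dt = −0.0178/A, so √h = √h₀ − (0.0178/(2A)) t.
√h = √5.31 − 0.0178·776/(2·7.37) = 2.3043 − 0.93710 = 1.3672.
h = 1.3672² = 1.8694 m.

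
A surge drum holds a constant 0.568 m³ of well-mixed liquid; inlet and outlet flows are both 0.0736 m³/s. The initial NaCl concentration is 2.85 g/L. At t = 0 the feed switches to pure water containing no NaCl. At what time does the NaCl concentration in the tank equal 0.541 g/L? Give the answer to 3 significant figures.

Species balance: V dC/dt = Q(C_in − C) ⇒ τ = V/Q = 7.7174 s.
C(t) = C_in + (C₀ − C_in) e^(−t/τ). Set C = 0.541 and solve for t:
e^(−t/τ) = (C − C_in)/(C₀ − C_in) = (0.541 − 0)/(2.85 − 0) = 0.18982
t = −τ ln(…) = 7.7174 × 1.6617 = 12.824 s.

12.8 s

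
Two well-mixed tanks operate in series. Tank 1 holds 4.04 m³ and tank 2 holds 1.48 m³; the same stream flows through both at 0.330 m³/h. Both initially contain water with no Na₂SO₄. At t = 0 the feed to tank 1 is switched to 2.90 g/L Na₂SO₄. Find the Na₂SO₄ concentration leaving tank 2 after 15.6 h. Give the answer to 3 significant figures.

Each tank obeys Vᵢ dCᵢ/dt = Q(Cᵢ₋₁ − Cᵢ), so τᵢ = Vᵢ/Q.
τ₁ = 4.04/0.330 = 12.242 h; τ₂ = 1.48/0.330 = 4.4848 h.
Solving the cascade with C₁(0)=C₂(0)=0 gives C₂(t) = C_in[1 − (τ₁ e^(−t/τ₁) − τ₂ e^(−t/τ₂))/(τ₁ − τ₂)].
At t = 15.6: e^(−t/τ₁) = 0.27964, e^(−t/τ₂) = 0.030857.
C₂ = 2.90·[1 − (12.242·0.27964 − 4.4848·0.030857)/(7.7576)] = 2.90·0.57653 = 1.6720 g/L.

1.67 g/L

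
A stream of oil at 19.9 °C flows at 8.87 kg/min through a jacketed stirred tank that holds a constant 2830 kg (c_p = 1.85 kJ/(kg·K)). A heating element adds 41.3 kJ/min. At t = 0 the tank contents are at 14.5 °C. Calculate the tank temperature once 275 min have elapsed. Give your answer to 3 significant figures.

19.1 °C

Heat balance on the well-mixed liquid: M c_p dT/dt = ṁ c_p (T_in − T) + 41.3.
Rearrange: dT/dt = (T_ss − T)/τ with τ = M/ṁ = 319.05 min and T_ss = T_in + Q̇/(ṁ c_p) = 22.417 °C.
Integrating: T(t) = T_ss + (T₀ − T_ss) e^(−t/τ).
T(275) = 22.417 + (-7.9168)·e^(−275/319.05) = 22.417 + (-7.9168)·0.42235 = 19.073 °C.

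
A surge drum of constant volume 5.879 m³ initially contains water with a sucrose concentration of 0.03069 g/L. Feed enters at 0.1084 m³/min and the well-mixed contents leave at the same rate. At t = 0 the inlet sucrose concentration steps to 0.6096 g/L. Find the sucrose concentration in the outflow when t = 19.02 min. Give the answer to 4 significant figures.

0.2019 g/L

Transient balance on the dissolved component: V dC/dt = Q(C_in − C).
Rewrite as dC/dt + C/τ = C_in/τ, τ = V/Q = 54.2343 min.
Solution: C(t) = C_in + (C₀ − C_in) e^(−t/τ).
C(19.02) = 0.6096 + (0.03069 − 0.6096)·e^(−19.02/54.2343) = 0.6096 + (-0.578910)·0.704195 = 0.201935 g/L.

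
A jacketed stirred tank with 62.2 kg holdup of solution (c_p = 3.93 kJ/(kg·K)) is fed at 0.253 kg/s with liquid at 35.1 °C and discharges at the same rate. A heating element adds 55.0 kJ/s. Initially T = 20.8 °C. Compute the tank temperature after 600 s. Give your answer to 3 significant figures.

84.4 °C

M c_p dT/dt = ṁ c_p (T_in − T) + Q̇.
τ = M/ṁ = 245.85 s; T_ss = T_in + Q̇/(ṁ c_p) = 35.1 + 55.0/(0.253·3.93) = 90.416 °C.
T approaches T_ss exponentially: T(t) = T_ss + (T₀ − T_ss) e^(−t/τ).
T(600) = 90.416 + (-69.616)·e^(−600/245.85) = 90.416 + (-69.616)·0.087116 = 84.351 °C.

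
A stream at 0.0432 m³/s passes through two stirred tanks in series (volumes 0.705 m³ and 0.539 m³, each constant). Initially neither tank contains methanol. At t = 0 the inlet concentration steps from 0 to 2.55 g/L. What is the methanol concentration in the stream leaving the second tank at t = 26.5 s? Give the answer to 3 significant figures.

Time constants: τᵢ = Vᵢ/Q for each well-mixed tank.
τ₁ = 0.705/0.0432 = 16.319 s; τ₂ = 0.539/0.0432 = 12.477 s.
Tank 1: C₁ = C_in(1 − e^(−t/τ₁)). Tank 2 (τ₁ ≠ τ₂): C₂ = C_in[1 − (τ₁ e^(−t/τ₁) − τ₂ e^(−t/τ₂))/(τ₁ − τ₂)].
At t = 26.5: e^(−t/τ₁) = 0.19714, e^(−t/τ₂) = 0.11956.
C₂ = 2.55·[1 − (16.319·0.19714 − 12.477·0.11956)/(3.8426)] = 2.55·0.55095 = 1.4049 g/L.

1.40 g/L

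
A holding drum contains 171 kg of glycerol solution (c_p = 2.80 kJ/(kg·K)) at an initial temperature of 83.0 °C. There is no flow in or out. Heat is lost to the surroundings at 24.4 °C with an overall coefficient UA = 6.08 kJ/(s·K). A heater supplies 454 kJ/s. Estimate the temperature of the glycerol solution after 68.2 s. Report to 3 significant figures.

92.3 °C

Energy balance: M c_p dT/dt = −UA(T − T_amb) + Q̇.
dT/dt = (T_ss − T)/τ with T_ss = T_amb + Q̇/UA = 24.4 + 454/6.08 = 99.071 °C, τ = M c_p/UA = 171·2.80/6.08 = 78.750 s.
Solution: T(t) = T_ss + (T₀ − T_ss) e^(−t/τ).
T(68.2) = 99.071 + (-16.071)·0.42062 = 92.311 °C.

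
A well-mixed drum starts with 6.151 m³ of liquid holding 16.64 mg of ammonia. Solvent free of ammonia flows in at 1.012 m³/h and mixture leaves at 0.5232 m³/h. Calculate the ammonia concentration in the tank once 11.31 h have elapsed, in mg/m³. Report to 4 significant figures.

0.7172 mg/m³

Let m(t) be the amount of ammonia. Volume: V(t) = V₀ + (Q_in − Q_out) t = 6.151 + 0.488800 t; V(11.31) = 11.6793 m³.
Solute balance: dm/dt = 0 − Q_out C = −Q_out m/V(t).
dm/m = −Q_out dt/(V₀ + 0.488800 t); integrating gives ln(m/m₀) = −(Q_out/(Q_in−Q_out)) ln(V/V₀).
m = m₀ (V₀/V)^(Q_out/(Q_in−Q_out)) = 16.64 × (6.151/11.6793)^(1.07038) = 8.37690 mg.
C = m/V = 8.37690/11.6793 = 0.717242 mg/m³.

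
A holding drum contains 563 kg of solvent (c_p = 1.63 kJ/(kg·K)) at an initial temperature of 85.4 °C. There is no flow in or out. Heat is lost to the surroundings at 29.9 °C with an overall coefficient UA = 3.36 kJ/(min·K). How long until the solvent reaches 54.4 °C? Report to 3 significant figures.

Unsteady energy balance on the tank contents: M c_p dT/dt = −UA(T − T_amb).
τ = M c_p/UA = 273.12 min; T_ss = T_amb = 29.900 °C.
T(t) = T_ss + (T₀ − T_ss)e^(−t/τ); set T = 54.4:
t = −τ ln[(T − T_ss)/(T₀ − T_ss)] = −273.12 · ln(0.44144) = 223.33 min.

223 min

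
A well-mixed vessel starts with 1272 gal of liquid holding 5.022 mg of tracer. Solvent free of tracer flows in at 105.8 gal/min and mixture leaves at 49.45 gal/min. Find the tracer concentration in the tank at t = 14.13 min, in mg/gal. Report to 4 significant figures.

0.001585 mg/gal

Total volume: dV/dt = Q_in − Q_out = 56.3500 gal/min, so V(t) = 1272 + 56.3500 t and V(14.13) = 2068.23 gal.
Solute balance: dm/dt = 0 − Q_out C = −Q_out m/V(t).
Separate: dm/m = −Q_out dt/V(t) ⇒ ln(m/m₀) = −(Q_out/(Q_in−Q_out)) ln(V/V₀).
m = m₀ (V₀/V)^(Q_out/(Q_in−Q_out)) = 5.022 × (1272/2068.23)^(0.877551) = 3.27805 mg.
C = m/V = 3.27805/2068.23 = 0.00158496 mg/gal.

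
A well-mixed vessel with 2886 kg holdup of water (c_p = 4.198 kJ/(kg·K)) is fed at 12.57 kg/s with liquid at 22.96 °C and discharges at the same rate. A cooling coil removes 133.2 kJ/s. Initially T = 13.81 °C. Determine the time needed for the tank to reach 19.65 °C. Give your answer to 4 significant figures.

489.5 s

M c_p dT/dt = ṁ c_p (T_in − T) − Q̇.
τ = M/ṁ = 229.594 s; T_ss = T_in − Q̇/(ṁ c_p) = 20.4358 °C.
T(t) = T_ss + (T₀ − T_ss) e^(−t/τ). Set T = 19.65:
e^(−t/τ) = (19.65 − 20.4358)/(13.81 − 20.4358) = 0.118595
t = −229.594 · ln(0.118595) = 489.505 s.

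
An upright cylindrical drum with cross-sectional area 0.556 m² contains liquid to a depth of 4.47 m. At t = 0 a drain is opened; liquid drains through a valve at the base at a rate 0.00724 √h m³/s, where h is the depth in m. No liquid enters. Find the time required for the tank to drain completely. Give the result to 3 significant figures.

Unsteady balance on liquid volume: A dh/dt = −0.00724 √h.
∫ h^(−1/2) dh = −(0.00724/A) ∫ dt, giving 2√h = 2√h₀ − (0.00724/A) t.
Tank is empty when √h = 0: t_empty = 2A√h₀/0.00724.
t_empty = 2·0.556·√4.47/0.00724 = 1.1120·2.1142/0.00724 = 324.73 s.

325 s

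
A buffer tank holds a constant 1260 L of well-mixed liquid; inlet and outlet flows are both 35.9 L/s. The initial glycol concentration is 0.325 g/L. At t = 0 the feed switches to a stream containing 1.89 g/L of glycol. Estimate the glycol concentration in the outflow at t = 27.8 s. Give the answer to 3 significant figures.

Accumulation = in − out for the solute gives V dC/dt = Q(C_in − C).
Rewrite as dC/dt + C/τ = C_in/τ, τ = V/Q = 35.097 s.
Solution: C(t) = C_in + (C₀ − C_in) e^(−t/τ).
C(27.8) = 1.89 + (0.325 − 1.89)·e^(−27.8/35.097) = 1.89 + (-1.5650)·0.45290 = 1.1812 g/L.

1.18 g/L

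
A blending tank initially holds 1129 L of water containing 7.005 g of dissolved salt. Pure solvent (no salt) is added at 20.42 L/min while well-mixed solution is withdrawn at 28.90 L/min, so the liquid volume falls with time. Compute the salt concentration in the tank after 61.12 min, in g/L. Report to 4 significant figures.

Total volume: dV/dt = Q_in − Q_out = -8.48000 L/min, so V(t) = 1129 − 8.48000 t and V(61.12) = 610.702 L.
Solute balance: dm/dt = 0 − Q_out C = −Q_out m/V(t).
dm/m = −Q_out dt/(V₀ − 8.48000 t); integrating gives ln(m/m₀) = −(Q_out/(Q_in−Q_out)) ln(V/V₀).
m = m₀ (V₀/V)^(Q_out/(Q_in−Q_out)) = 7.005 × (1129/610.702)^(-3.40802) = 0.862839 g.
C = m/V = 0.862839/610.702 = 0.00141286 g/L.

0.001413 g/L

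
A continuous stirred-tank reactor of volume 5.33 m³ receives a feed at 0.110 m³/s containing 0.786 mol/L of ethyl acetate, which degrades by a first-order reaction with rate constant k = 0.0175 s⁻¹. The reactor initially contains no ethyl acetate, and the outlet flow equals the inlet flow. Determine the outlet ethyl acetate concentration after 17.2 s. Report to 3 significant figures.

0.205 mol/L

Accumulation = in − out − consumed: V dC/dt = Q C_in − Q C − k V C.
This is linear with rate a = Q/V + k = 0.038138 s⁻¹.
C_ss = Q C_in/(Q + kV) = 0.42534 mol/L; C(t) = C_ss + (C₀ − C_ss) e^(−a t).
C(17.2) = 0.42534 + (-0.42534)·e^(−0.038138·17.2) = 0.42534 + (-0.42534)·0.51894 = 0.20461 mol/L.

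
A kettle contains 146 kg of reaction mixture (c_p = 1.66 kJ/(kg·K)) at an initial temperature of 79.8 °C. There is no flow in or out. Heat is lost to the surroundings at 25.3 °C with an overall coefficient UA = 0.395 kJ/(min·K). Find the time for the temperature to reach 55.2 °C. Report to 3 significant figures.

368 min

M c_p dT/dt = −UA(T − T_amb).
τ = M c_p/UA = 613.57 min; T_ss = T_amb = 25.300 °C.
T(t) = T_ss + (T₀ − T_ss)e^(−t/τ); set T = 55.2:
t = −τ ln[(T − T_ss)/(T₀ − T_ss)] = −613.57 · ln(0.54862) = 368.35 min.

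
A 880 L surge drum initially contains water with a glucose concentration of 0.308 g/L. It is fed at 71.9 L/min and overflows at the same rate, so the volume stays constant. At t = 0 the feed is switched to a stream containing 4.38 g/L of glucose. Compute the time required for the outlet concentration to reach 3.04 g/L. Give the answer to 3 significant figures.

13.6 min

Species balance on the tank: V dC/dt = Q(C_in − C), so τ = V/Q = 12.239 min.
C(t) = C_in + (C₀ − C_in) e^(−t/τ). Set C = 3.04 and solve for t:
e^(−t/τ) = (C − C_in)/(C₀ − C_in) = (3.04 − 4.38)/(0.308 − 4.38) = 0.32908
t = −τ ln(…) = 12.239 × 1.1115 = 13.603 min.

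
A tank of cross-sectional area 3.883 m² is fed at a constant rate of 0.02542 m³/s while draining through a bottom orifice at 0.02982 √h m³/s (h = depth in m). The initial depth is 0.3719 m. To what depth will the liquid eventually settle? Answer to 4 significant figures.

A dh/dt = Q_in − 0.02982 √h. Steady state requires inflow = outflow:
Q_in = 0.02982 √h_ss ⇒ √h_ss = 0.02542/0.02982 = 0.852448.
h_ss = 0.852448² = 0.726668 m. (Since h₀ = 0.3719 m < h_ss, the level will rise toward this value.)

0.7267 m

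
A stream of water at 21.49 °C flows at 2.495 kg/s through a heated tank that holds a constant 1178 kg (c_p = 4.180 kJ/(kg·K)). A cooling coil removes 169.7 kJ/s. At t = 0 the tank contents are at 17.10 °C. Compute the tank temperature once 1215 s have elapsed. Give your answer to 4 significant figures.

6.125 °C

Unsteady energy balance on the tank contents: M c_p dT/dt = ṁ c_p (T_in − T) − 169.7.
τ = M/ṁ = 472.144 s; T_ss = T_in − Q̇/(ṁ c_p) = 21.49 − 169.7/(2.495·4.180) = 5.21822 °C.
Integrating: T(t) = T_ss + (T₀ − T_ss) e^(−t/τ).
T(1215) = 5.21822 + (11.8818)·e^(−1215/472.144) = 5.21822 + (11.8818)·0.0762784 = 6.12454 °C.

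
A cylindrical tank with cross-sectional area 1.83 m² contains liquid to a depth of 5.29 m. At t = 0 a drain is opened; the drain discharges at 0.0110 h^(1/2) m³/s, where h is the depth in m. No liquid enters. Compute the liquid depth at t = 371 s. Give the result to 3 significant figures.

1.40 m

A dh/dt = −Q_out = −0.0110 √h.
Separate and integrate: 2(√h − √h₀) = −(0.0110/A) t.
√h = √5.29 − 0.0110·371/(2·1.83) = 2.3000 − 1.1150 = 1.1850.
h = 1.1850² = 1.4042 m.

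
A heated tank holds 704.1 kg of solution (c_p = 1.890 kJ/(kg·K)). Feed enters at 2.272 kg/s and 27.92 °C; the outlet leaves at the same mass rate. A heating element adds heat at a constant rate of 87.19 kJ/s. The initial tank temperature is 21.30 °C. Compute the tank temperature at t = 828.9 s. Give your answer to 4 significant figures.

Energy balance: M c_p dT/dt = ṁ c_p (T_in − T) + 87.19.
τ = M/ṁ = 309.903 s; T_ss = T_in + Q̇/(ṁ c_p) = 27.92 + 87.19/(2.272·1.890) = 48.2247 °C.
This is linear first-order; T(t) = T_ss + (T₀ − T_ss) e^(−t/τ).
T(828.9) = 48.2247 + (-26.9247)·e^(−828.9/309.903) = 48.2247 + (-26.9247)·0.0689271 = 46.3689 °C.

46.37 °C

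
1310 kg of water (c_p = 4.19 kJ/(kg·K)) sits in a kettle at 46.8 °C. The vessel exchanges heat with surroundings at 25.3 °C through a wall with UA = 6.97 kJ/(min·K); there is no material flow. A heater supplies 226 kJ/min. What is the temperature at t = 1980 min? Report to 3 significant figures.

56.8 °C

M c_p dT/dt = −UA(T − T_amb) + Q̇.
dT/dt = (T_ss − T)/τ with T_ss = T_amb + Q̇/UA = 25.3 + 226/6.97 = 57.725 °C, τ = M c_p/UA = 1310·4.19/6.97 = 787.50 min.
This is linear first-order; T(t) = T_ss + (T₀ − T_ss) e^(−t/τ).
T(1980) = 57.725 + (-10.925)·0.080922 = 56.841 °C.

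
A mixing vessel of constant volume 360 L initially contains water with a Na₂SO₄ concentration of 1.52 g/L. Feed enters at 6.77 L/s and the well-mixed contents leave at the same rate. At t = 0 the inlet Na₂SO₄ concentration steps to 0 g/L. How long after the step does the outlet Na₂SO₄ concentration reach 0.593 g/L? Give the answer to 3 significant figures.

Species balance: V dC/dt = Q(C_in − C) ⇒ τ = V/Q = 53.176 s.
C(t) = C_in + (C₀ − C_in) e^(−t/τ). Set C = 0.593 and solve for t:
e^(−t/τ) = (C − C_in)/(C₀ − C_in) = (0.593 − 0)/(1.52 − 0) = 0.39013
t = −τ ln(…) = 53.176 × 0.94127 = 50.053 s.

50.1 s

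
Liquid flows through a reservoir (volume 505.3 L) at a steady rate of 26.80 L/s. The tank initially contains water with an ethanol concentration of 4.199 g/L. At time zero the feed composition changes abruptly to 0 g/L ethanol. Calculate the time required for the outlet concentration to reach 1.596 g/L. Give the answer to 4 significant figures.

18.24 s

Transient balance on the dissolved component: V dC/dt = Q(C_in − C), so τ = V/Q = 18.8545 s.
C(t) = C_in + (C₀ − C_in) e^(−t/τ). Set C = 1.596 and solve for t:
e^(−t/τ) = (C − C_in)/(C₀ − C_in) = (1.596 − 0)/(4.199 − 0) = 0.380090
t = −τ ln(…) = 18.8545 × 0.967346 = 18.2388 s.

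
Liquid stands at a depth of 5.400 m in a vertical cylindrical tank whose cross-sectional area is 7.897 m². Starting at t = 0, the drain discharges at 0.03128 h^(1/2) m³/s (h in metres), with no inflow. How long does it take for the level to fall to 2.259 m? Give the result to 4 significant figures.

414.4 s

Unsteady balance on liquid volume: A dh/dt = −0.03128 √h.
Separate and integrate: 2(√h − √h₀) = −(0.03128/A) t.
t = 2A(√h₀ − √h)/0.03128 = 2·7.897·(√5.400 − √2.259)/0.03128
  = 15.7940 × (2.32379 − 1.50300) / 0.03128 = 414.437 s.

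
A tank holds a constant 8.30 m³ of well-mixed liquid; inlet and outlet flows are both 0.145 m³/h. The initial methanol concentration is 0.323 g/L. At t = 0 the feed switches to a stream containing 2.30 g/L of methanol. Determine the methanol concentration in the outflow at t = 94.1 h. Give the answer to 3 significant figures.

1.92 g/L

Transient balance on the dissolved component: V dC/dt = Q(C_in − C).
Rewrite as dC/dt + C/τ = C_in/τ, τ = V/Q = 57.241 h.
Solution: C(t) = C_in + (C₀ − C_in) e^(−t/τ).
C(94.1) = 2.30 + (0.323 − 2.30)·e^(−94.1/57.241) = 2.30 + (-1.9770)·0.19322 = 1.9180 g/L.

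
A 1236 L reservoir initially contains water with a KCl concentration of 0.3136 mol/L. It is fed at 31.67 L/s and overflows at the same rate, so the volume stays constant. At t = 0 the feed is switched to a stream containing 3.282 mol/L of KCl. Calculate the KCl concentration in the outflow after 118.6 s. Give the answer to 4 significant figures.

Transient balance on the dissolved component: V dC/dt = Q(C_in − C).
So dC/dt = (C_in − C)/τ with τ = V/Q = 1236/31.67 = 39.0275 s.
Solution: C(t) = C_in + (C₀ − C_in) e^(−t/τ).
C(118.6) = 3.282 + (0.3136 − 3.282)·e^(−118.6/39.0275) = 3.282 + (-2.96840)·0.0478882 = 3.13985 mol/L.

3.140 mol/L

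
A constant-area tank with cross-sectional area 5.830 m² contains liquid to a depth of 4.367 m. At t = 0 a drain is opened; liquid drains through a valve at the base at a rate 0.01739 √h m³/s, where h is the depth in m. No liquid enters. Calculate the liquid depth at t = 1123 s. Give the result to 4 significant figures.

0.1721 m

With no inflow, A dh/dt = −0.01739 √h.
Separate and integrate: 2(√h − √h₀) = −(0.01739/A) t.
√h = √4.367 − 0.01739·1123/(2·5.830) = 2.08974 − 1.67487 = 0.414868.
h = 0.414868² = 0.172115 m.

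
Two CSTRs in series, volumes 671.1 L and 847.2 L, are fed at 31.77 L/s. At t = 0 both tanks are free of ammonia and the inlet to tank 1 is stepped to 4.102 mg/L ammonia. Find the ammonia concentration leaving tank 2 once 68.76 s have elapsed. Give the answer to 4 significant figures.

3.207 mg/L

Species balance on tank i: dCᵢ/dt = (Cᵢ₋₁ − Cᵢ)/τᵢ with τᵢ = Vᵢ/Q.
τ₁ = 671.1/31.77 = 21.1237 s; τ₂ = 847.2/31.77 = 26.6667 s.
Tank 1: C₁ = C_in(1 − e^(−t/τ₁)). Tank 2 (τ₁ ≠ τ₂): C₂ = C_in[1 − (τ₁ e^(−t/τ₁) − τ₂ e^(−t/τ₂))/(τ₁ − τ₂)].
At t = 68.76: e^(−t/τ₁) = 0.0385765, e^(−t/τ₂) = 0.0758878.
C₂ = 4.102·[1 − (21.1237·0.0385765 − 26.6667·0.0758878)/(-5.54297)] = 4.102·0.781923 = 3.20745 mg/L.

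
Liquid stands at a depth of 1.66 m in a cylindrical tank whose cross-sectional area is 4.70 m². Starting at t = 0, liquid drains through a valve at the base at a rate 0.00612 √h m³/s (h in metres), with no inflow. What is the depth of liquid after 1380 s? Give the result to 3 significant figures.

With no inflow, A dh/dt = −0.00612 √h.
∫ h^(−1/2) dh = −(0.00612/A) ∫ dt, giving 2√h = 2√h₀ − (0.00612/A) t.
√h = √1.66 − 0.00612·1380/(2·4.70) = 1.2884 − 0.89847 = 0.38994.
h = 0.38994² = 0.15205 m.

0.152 m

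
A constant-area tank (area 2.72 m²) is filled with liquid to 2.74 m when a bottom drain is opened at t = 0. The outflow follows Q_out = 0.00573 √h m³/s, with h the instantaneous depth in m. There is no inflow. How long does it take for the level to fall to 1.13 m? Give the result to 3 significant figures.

562 s

A dh/dt = −Q_out = −0.00573 √h.
This is separable: 2 d(√h)/dt = −0.00573/A, so √h = √h₀ − (0.00573/(2A)) t.
t = 2A(√h₀ − √h)/0.00573 = 2·2.72·(√2.74 − √1.13)/0.00573
  = 5.4400 × (1.6553 − 1.0630) / 0.00573 = 562.30 s.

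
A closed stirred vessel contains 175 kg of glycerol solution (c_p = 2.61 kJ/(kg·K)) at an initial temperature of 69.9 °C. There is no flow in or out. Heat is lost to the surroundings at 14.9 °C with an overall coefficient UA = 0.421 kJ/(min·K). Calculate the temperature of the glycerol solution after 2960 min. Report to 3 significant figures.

18.5 °C

Lumped-capacitance energy balance: M c_p dT/dt = UA(T_amb − T).
dT/dt = (T_ss − T)/τ with T_ss = T_amb = 14.900 °C, τ = M c_p/UA = 175·2.61/0.421 = 1084.9 min.
T approaches T_ss exponentially: T(t) = T_ss + (T₀ − T_ss) e^(−t/τ).
T(2960) = 14.900 + (55.000)·0.065329 = 18.493 °C.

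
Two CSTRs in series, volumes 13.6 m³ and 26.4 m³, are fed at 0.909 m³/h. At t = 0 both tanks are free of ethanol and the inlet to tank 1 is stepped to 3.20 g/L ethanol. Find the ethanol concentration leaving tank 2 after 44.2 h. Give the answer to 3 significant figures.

1.94 g/L

Each tank obeys Vᵢ dCᵢ/dt = Q(Cᵢ₋₁ − Cᵢ), so τᵢ = Vᵢ/Q.
τ₁ = 13.6/0.909 = 14.961 h; τ₂ = 26.4/0.909 = 29.043 h.
Tank 1: C₁ = C_in(1 − e^(−t/τ₁)). Tank 2 (τ₁ ≠ τ₂): C₂ = C_in[1 − (τ₁ e^(−t/τ₁) − τ₂ e^(−t/τ₂))/(τ₁ − τ₂)].
At t = 44.2: e^(−t/τ₁) = 0.052118, e^(−t/τ₂) = 0.21830.
C₂ = 3.20·[1 − (14.961·0.052118 − 29.043·0.21830)/(-14.081)] = 3.20·0.60513 = 1.9364 g/L.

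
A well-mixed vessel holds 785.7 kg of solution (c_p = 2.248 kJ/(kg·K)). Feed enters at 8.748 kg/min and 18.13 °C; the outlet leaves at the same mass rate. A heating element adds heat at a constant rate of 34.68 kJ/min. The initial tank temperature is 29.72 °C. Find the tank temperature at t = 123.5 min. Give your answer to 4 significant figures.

22.38 °C

M c_p dT/dt = ṁ c_p (T_in − T) + Q̇.
Rearrange: dT/dt = (T_ss − T)/τ with τ = M/ṁ = 89.8148 min and T_ss = T_in + Q̇/(ṁ c_p) = 19.8935 °C.
Solution: T(t) = T_ss + (T₀ − T_ss) e^(−t/τ).
T(123.5) = 19.8935 + (9.82651)·e^(−123.5/89.8148) = 19.8935 + (9.82651)·0.252827 = 22.3779 °C.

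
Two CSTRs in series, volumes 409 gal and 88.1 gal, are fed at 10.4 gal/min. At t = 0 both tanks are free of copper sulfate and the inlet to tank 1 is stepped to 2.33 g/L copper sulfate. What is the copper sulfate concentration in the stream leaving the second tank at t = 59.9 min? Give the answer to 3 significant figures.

1.68 g/L

Species balance on tank i: dCᵢ/dt = (Cᵢ₋₁ − Cᵢ)/τᵢ with τᵢ = Vᵢ/Q.
τ₁ = 409/10.4 = 39.327 min; τ₂ = 88.1/10.4 = 8.4712 min.
Solving the cascade with C₁(0)=C₂(0)=0 gives C₂(t) = C_in[1 − (τ₁ e^(−t/τ₁) − τ₂ e^(−t/τ₂))/(τ₁ − τ₂)].
At t = 59.9: e^(−t/τ₁) = 0.21803, e^(−t/τ₂) = 0.00084934.
C₂ = 2.33·[1 − (39.327·0.21803 − 8.4712·0.00084934)/(30.856)] = 2.33·0.72235 = 1.6831 g/L.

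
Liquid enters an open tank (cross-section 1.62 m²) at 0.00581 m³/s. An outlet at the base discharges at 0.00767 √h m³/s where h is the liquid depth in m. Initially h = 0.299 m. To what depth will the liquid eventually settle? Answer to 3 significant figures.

A dh/dt = Q_in − 0.00767 √h. Steady state requires inflow = outflow:
Q_in = 0.00767 √h_ss ⇒ √h_ss = 0.00581/0.00767 = 0.75750.
h_ss = 0.75750² = 0.57380 m. (Since h₀ = 0.299 m < h_ss, the level will rise toward this value.)

0.574 m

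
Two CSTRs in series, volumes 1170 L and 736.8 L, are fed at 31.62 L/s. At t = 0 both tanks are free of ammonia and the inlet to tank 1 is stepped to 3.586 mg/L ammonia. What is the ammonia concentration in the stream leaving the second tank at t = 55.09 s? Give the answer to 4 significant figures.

Time constants: τᵢ = Vᵢ/Q for each well-mixed tank.
τ₁ = 1170/31.62 = 37.0019 s; τ₂ = 736.8/31.62 = 23.3017 s.
Tank 1: C₁ = C_in(1 − e^(−t/τ₁)). Tank 2 (τ₁ ≠ τ₂): C₂ = C_in[1 − (τ₁ e^(−t/τ₁) − τ₂ e^(−t/τ₂))/(τ₁ − τ₂)].
At t = 55.09: e^(−t/τ₁) = 0.225634, e^(−t/τ₂) = 0.0940241.
C₂ = 3.586·[1 − (37.0019·0.225634 − 23.3017·0.0940241)/(13.7002)] = 3.586·0.550521 = 1.97417 mg/L.

1.974 mg/L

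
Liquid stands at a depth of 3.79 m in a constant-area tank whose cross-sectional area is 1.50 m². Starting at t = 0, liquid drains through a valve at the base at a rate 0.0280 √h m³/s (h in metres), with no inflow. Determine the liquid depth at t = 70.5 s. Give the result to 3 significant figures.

1.66 m

With no inflow, A dh/dt = −0.0280 √h.
Separate and integrate: 2(√h − √h₀) = −(0.0280/A) t.
√h = √3.79 − 0.0280·70.5/(2·1.50) = 1.9468 − 0.65800 = 1.2888.
h = 1.2888² = 1.6610 m.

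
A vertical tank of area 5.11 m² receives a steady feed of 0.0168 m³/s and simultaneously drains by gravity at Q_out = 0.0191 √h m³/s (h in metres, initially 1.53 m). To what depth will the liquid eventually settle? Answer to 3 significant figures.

A dh/dt = Q_in − 0.0191 √h. Steady state requires inflow = outflow:
Q_in = 0.0191 √h_ss ⇒ √h_ss = 0.0168/0.0191 = 0.87958.
h_ss = 0.87958² = 0.77366 m. (Since h₀ = 1.53 m > h_ss, the level will fall toward this value.)

0.774 m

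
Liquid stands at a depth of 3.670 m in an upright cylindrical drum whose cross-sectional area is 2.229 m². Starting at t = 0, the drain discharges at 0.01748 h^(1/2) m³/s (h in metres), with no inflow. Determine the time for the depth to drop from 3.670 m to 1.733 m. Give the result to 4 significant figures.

A dh/dt = −Q_out = −0.01748 √h.
Separate and integrate: 2(√h − √h₀) = −(0.01748/A) t.
t = 2A(√h₀ − √h)/0.01748 = 2·2.229·(√3.670 − √1.733)/0.01748
  = 4.45800 × (1.91572 − 1.31643) / 0.01748 = 152.839 s.

152.8 s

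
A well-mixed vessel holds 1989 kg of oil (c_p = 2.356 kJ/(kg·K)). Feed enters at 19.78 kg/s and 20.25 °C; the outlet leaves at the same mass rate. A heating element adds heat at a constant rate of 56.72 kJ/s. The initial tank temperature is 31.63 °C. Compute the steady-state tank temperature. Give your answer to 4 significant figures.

21.47 °C

Energy balance: M c_p dT/dt = ṁ c_p (T_in − T) + 56.72.
At steady state dT/dt = 0 ⇒ T_ss = T_in + Q̇/(ṁ c_p) = 20.25 + 56.72/(19.78·2.356) = 21.4671 °C.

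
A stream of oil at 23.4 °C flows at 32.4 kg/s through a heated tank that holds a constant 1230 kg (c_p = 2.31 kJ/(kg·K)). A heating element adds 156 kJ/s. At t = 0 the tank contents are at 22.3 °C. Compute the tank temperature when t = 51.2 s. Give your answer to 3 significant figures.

First-law balance (no shaft work): M c_p dT/dt = ṁ c_p (T_in − T) + 156.
τ = M/ṁ = 37.963 s; T_ss = T_in + Q̇/(ṁ c_p) = 23.4 + 156/(32.4·2.31) = 25.484 °C.
T approaches T_ss exponentially: T(t) = T_ss + (T₀ − T_ss) e^(−t/τ).
T(51.2) = 25.484 + (-3.1843)·e^(−51.2/37.963) = 25.484 + (-3.1843)·0.25958 = 24.658 °C.

24.7 °C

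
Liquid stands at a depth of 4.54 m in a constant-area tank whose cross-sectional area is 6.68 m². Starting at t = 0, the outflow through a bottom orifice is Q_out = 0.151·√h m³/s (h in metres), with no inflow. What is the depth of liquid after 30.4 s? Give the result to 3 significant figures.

A dh/dt = −Q_out = −0.151 √h.
Separate and integrate: 2(√h − √h₀) = −(0.151/A) t.
√h = √4.54 − 0.151·30.4/(2·6.68) = 2.1307 − 0.34359 = 1.7871.
h = 1.7871² = 3.1939 m.

3.19 m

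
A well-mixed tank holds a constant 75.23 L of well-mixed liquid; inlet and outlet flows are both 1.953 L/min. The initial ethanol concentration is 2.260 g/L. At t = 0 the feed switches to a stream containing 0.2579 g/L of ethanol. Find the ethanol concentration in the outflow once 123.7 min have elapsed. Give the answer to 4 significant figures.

Species balance on the tank: V dC/dt = Q(C_in − C).
Time constant τ = V/Q = 75.23/1.953 = 38.5202 min.
C approaches C_in exponentially: C(t) = C_in + (C₀ − C_in) e^(−t/τ).
C(123.7) = 0.2579 + (2.260 − 0.2579)·e^(−123.7/38.5202) = 0.2579 + (2.00210)·0.0403042 = 0.338593 g/L.

0.3386 g/L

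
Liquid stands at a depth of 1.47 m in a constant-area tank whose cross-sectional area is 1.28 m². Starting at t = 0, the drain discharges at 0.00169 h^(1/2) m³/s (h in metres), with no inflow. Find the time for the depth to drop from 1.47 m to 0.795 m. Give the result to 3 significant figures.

A dh/dt = −Q_out = −0.00169 √h.
This is separable: 2 d(√h)/dt = −0.00169/A, so √h = √h₀ − (0.00169/(2A)) t.
t = 2A(√h₀ − √h)/0.00169 = 2·1.28·(√1.47 − √0.795)/0.00169
  = 2.5600 × (1.2124 − 0.89163) / 0.00169 = 485.96 s.

486 s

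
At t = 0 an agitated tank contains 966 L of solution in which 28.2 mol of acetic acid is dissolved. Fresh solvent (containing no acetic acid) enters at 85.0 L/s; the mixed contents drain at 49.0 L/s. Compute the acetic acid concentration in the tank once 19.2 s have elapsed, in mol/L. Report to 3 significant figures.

0.00816 mol/L

Total volume: dV/dt = Q_in − Q_out = 36.000 L/s, so V(t) = 966 + 36.000 t and V(19.2) = 1657.2 L.
Species balance (pure solvent in): dm/dt = −Q_out · m/V(t).
dm/m = −Q_out dt/(V₀ + 36.000 t); integrating gives ln(m/m₀) = −(Q_out/(Q_in−Q_out)) ln(V/V₀).
m = m₀ (V₀/V)^(Q_out/(Q_in−Q_out)) = 28.2 × (966/1657.2)^(1.3611) = 13.527 mol.
C = m/V = 13.527/1657.2 = 0.0081627 mol/L.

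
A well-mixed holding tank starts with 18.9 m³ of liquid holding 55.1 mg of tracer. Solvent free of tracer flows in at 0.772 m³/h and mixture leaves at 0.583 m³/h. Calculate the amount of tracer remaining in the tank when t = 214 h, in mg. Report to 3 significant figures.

Let m(t) be the amount of tracer. Volume: V(t) = V₀ + (Q_in − Q_out) t = 18.9 + 0.18900 t; V(214) = 59.346 m³.
Solute balance: dm/dt = 0 − Q_out C = −Q_out m/V(t).
Separate: dm/m = −Q_out dt/V(t) ⇒ ln(m/m₀) = −(Q_out/(Q_in−Q_out)) ln(V/V₀).
m = m₀ (V₀/V)^(Q_out/(Q_in−Q_out)) = 55.1 × (18.9/59.346)^(3.0847) = 1.6155 mg.

1.62 mg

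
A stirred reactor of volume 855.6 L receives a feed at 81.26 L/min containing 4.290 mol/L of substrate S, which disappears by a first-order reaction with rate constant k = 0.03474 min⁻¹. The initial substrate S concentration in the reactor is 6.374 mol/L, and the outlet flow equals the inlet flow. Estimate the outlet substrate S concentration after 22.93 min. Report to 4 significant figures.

3.306 mol/L

Accumulation = in − out − consumed: V dC/dt = Q C_in − Q C − k V C.
This is linear with rate a = Q/V + k = 0.129714 min⁻¹.
C_ss = Q C_in/(Q + kV) = 3.14105 mol/L; C(t) = C_ss + (C₀ − C_ss) e^(−a t).
C(22.93) = 3.14105 + (3.23295)·e^(−0.129714·22.93) = 3.14105 + (3.23295)·0.0510807 = 3.30620 mol/L.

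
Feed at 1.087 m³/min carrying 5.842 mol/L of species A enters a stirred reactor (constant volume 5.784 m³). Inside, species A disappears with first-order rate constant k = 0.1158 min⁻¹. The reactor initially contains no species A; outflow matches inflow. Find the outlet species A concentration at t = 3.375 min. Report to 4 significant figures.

2.318 mol/L

Accumulation = in − out − consumed: V dC/dt = Q C_in − Q C − k V C.
dC/dt = (Q/V) C_in − (Q/V + k) C; effective rate a = Q/V + k = 0.187932 + 0.1158 = 0.303732 min⁻¹.
C_ss = Q C_in/(Q + kV) = 3.61470 mol/L; C(t) = C_ss + (C₀ − C_ss) e^(−a t).
C(3.375) = 3.61470 + (-3.61470)·e^(−0.303732·3.375) = 3.61470 + (-3.61470)·0.358762 = 2.31788 mol/L.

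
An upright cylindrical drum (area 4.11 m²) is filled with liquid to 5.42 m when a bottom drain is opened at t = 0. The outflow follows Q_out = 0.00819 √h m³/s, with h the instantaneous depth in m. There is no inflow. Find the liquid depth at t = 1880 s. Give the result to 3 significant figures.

0.207 m

A dh/dt = −Q_out = −0.00819 √h.
Separate and integrate: 2(√h − √h₀) = −(0.00819/A) t.
√h = √5.42 − 0.00819·1880/(2·4.11) = 2.3281 − 1.8731 = 0.45495.
h = 0.45495² = 0.20698 m.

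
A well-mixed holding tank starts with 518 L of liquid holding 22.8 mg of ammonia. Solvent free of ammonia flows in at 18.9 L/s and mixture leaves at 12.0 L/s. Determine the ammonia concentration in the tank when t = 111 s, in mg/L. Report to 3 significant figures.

0.00366 mg/L

Total volume: dV/dt = Q_in − Q_out = 6.9000 L/s, so V(t) = 518 + 6.9000 t and V(111) = 1283.9 L.
No ammonia enters, so dm/dt = −Q_out · (m/V).
Separate: dm/m = −Q_out dt/V(t) ⇒ ln(m/m₀) = −(Q_out/(Q_in−Q_out)) ln(V/V₀).
m = m₀ (V₀/V)^(Q_out/(Q_in−Q_out)) = 22.8 × (518/1283.9)^(1.7391) = 4.7029 mg.
C = m/V = 4.7029/1283.9 = 0.0036630 mg/L.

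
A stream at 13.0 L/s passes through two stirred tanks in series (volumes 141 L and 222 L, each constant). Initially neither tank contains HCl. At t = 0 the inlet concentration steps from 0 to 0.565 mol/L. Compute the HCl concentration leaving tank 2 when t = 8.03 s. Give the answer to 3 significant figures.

Each tank obeys Vᵢ dCᵢ/dt = Q(Cᵢ₋₁ − Cᵢ), so τᵢ = Vᵢ/Q.
τ₁ = 141/13.0 = 10.846 s; τ₂ = 222/13.0 = 17.077 s.
Solving the cascade with C₁(0)=C₂(0)=0 gives C₂(t) = C_in[1 − (τ₁ e^(−t/τ₁) − τ₂ e^(−t/τ₂))/(τ₁ − τ₂)].
At t = 8.03: e^(−t/τ₁) = 0.47694, e^(−t/τ₂) = 0.62486.
C₂ = 0.565·[1 − (10.846·0.47694 − 17.077·0.62486)/(-6.2308)] = 0.565·0.11765 = 0.066474 mol/L.

0.0665 mol/L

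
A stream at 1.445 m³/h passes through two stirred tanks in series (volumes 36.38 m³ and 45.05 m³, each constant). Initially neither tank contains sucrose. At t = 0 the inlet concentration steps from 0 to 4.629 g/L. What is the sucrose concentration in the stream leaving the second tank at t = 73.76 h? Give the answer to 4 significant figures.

3.409 g/L

Each tank obeys Vᵢ dCᵢ/dt = Q(Cᵢ₋₁ − Cᵢ), so τᵢ = Vᵢ/Q.
τ₁ = 36.38/1.445 = 25.1765 h; τ₂ = 45.05/1.445 = 31.1765 h.
Tank 1: C₁ = C_in(1 − e^(−t/τ₁)). Tank 2 (τ₁ ≠ τ₂): C₂ = C_in[1 − (τ₁ e^(−t/τ₁) − τ₂ e^(−t/τ₂))/(τ₁ − τ₂)].
At t = 73.76: e^(−t/τ₁) = 0.0534120, e^(−t/τ₂) = 0.0938660.
C₂ = 4.629·[1 − (25.1765·0.0534120 − 31.1765·0.0938660)/(-6.00000)] = 4.629·0.736386 = 3.40873 g/L.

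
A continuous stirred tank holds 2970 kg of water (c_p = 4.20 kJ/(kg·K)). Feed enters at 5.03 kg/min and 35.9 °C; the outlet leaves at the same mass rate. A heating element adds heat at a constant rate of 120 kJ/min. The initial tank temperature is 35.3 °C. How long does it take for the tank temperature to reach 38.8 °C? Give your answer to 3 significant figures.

481 min

M c_p dT/dt = ṁ c_p (T_in − T) + Q̇.
τ = M/ṁ = 590.46 min; T_ss = T_in + Q̇/(ṁ c_p) = 41.580 °C.
T(t) = T_ss + (T₀ − T_ss) e^(−t/τ). Set T = 38.8:
e^(−t/τ) = (38.8 − 41.580)/(35.3 − 41.580) = 0.44269
t = −590.46 · ln(0.44269) = 481.15 min.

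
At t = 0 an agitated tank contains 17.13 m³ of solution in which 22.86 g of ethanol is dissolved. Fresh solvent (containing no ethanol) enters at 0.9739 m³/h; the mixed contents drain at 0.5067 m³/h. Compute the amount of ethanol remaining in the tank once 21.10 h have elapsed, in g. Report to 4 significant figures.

13.96 g

Total volume: dV/dt = Q_in − Q_out = 0.467200 m³/h, so V(t) = 17.13 + 0.467200 t and V(21.10) = 26.9879 m³.
Species balance (pure solvent in): dm/dt = −Q_out · m/V(t).
Separate: dm/m = −Q_out dt/V(t) ⇒ ln(m/m₀) = −(Q_out/(Q_in−Q_out)) ln(V/V₀).
m = m₀ (V₀/V)^(Q_out/(Q_in−Q_out)) = 22.86 × (17.13/26.9879)^(1.08455) = 13.9628 g.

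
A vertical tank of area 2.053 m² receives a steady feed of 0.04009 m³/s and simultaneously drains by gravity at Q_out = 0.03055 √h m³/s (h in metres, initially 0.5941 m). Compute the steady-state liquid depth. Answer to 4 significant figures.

1.722 m

A dh/dt = Q_in − 0.03055 √h. Steady state requires inflow = outflow:
Q_in = 0.03055 √h_ss ⇒ √h_ss = 0.04009/0.03055 = 1.31227.
h_ss = 1.31227² = 1.72207 m. (Since h₀ = 0.5941 m < h_ss, the level will rise toward this value.)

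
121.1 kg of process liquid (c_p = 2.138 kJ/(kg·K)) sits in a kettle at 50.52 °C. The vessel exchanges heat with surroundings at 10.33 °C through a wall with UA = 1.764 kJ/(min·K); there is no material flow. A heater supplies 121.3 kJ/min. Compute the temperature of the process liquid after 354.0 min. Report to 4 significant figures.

76.53 °C

M c_p dT/dt = −UA(T − T_amb) + Q̇.
dT/dt = (T_ss − T)/τ with T_ss = T_amb + Q̇/UA = 10.33 + 121.3/1.764 = 79.0942 °C, τ = M c_p/UA = 121.1·2.138/1.764 = 146.775 min.
T approaches T_ss exponentially: T(t) = T_ss + (T₀ − T_ss) e^(−t/τ).
T(354.0) = 79.0942 + (-28.5742)·0.0896494 = 76.5325 °C.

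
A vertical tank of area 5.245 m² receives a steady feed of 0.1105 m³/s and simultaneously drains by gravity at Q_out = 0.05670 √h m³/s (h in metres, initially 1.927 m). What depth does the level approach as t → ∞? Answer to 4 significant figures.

A dh/dt = Q_in − 0.05670 √h. Steady state requires inflow = outflow:
Q_in = 0.05670 √h_ss ⇒ √h_ss = 0.1105/0.05670 = 1.94885.
h_ss = 1.94885² = 3.79803 m. (Since h₀ = 1.927 m < h_ss, the level will rise toward this value.)

3.798 m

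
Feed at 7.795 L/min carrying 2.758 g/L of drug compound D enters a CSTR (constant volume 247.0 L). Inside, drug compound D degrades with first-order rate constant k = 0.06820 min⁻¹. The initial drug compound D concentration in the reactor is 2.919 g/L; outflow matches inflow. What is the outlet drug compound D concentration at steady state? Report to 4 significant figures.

0.8725 g/L

Species balance: V dC/dt = Q C_in − Q C − k V C.
Steady state (dC/dt = 0): C_ss = Q C_in/(Q + kV) = C_in/(1 + kV/Q).
C_ss = 7.795·2.758/(7.795 + 0.06820·247.0) = 21.4986/24.6404 = 0.872494 g/L.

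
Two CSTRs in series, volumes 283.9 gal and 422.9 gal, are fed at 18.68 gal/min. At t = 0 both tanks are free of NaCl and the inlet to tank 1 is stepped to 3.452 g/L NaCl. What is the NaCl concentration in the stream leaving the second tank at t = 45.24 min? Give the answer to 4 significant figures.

Each tank obeys Vᵢ dCᵢ/dt = Q(Cᵢ₋₁ − Cᵢ), so τᵢ = Vᵢ/Q.
τ₁ = 283.9/18.68 = 15.1981 min; τ₂ = 422.9/18.68 = 22.6392 min.
Tank 1: C₁ = C_in(1 − e^(−t/τ₁)). Tank 2 (τ₁ ≠ τ₂): C₂ = C_in[1 − (τ₁ e^(−t/τ₁) − τ₂ e^(−t/τ₂))/(τ₁ − τ₂)].
At t = 45.24: e^(−t/τ₁) = 0.0509611, e^(−t/τ₂) = 0.135565.
C₂ = 3.452·[1 − (15.1981·0.0509611 − 22.6392·0.135565)/(-7.44111)] = 3.452·0.691636 = 2.38753 g/L.

2.388 g/L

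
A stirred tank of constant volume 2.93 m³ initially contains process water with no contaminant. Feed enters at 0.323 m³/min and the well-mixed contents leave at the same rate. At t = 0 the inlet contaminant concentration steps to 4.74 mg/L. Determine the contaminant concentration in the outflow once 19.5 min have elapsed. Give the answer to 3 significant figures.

4.19 mg/L

Mass balance on the solute (V constant): V dC/dt = Q(C_in − C).
Time constant τ = V/Q = 2.93/0.323 = 9.0712 min.
Integrating: C(t) = C_in + (C₀ − C_in) e^(−t/τ).
C(19.5) = 4.74 + (0 − 4.74)·e^(−19.5/9.0712) = 4.74 + (-4.7400)·0.11652 = 4.1877 mg/L.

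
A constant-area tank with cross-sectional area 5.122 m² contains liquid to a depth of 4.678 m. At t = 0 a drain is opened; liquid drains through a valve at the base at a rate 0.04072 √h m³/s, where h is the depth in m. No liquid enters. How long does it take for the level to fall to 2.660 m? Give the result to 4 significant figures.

133.8 s

A dh/dt = −Q_out = −0.04072 √h.
This is separable: 2 d(√h)/dt = −0.04072/A, so √h = √h₀ − (0.04072/(2A)) t.
t = 2A(√h₀ − √h)/0.04072 = 2·5.122·(√4.678 − √2.660)/0.04072
  = 10.2440 × (2.16287 − 1.63095) / 0.04072 = 133.815 s.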